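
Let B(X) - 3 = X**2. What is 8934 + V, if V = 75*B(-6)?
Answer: 11859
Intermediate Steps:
B(X) = 3 + X**2
V = 2925 (V = 75*(3 + (-6)**2) = 75*(3 + 36) = 75*39 = 2925)
8934 + V = 8934 + 2925 = 11859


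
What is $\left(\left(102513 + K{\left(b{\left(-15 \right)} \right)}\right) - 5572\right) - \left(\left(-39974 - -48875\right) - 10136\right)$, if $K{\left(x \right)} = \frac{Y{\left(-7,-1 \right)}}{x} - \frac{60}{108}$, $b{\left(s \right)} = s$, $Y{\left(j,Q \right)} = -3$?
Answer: $\frac{4417904}{45} \approx 98176.0$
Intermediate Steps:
$K{\left(x \right)} = - \frac{5}{9} - \frac{3}{x}$ ($K{\left(x \right)} = - \frac{3}{x} - \frac{60}{108} = - \frac{3}{x} - \frac{5}{9} = - \frac{5}{9} - \frac{3}{x}$)
$\left(\left(102513 + K{\left(b{\left(-15 \right)} \right)}\right) - 5572\right) - \left(\left(-39974 - -48875\right) - 10136\right) = \left(\left(102513 - \left(\frac{5}{9} + \frac{3}{-15}\right)\right) - 5572\right) - \left(\left(-39974 - -48875\right) - 10136\right) = \left(\left(102513 - \frac{16}{45}\right) - 5572\right) - \left(\left(-39974 + 48875\right) - 10136\right) = \left(\left(102513 + \left(- \frac{5}{9} + \frac{1}{5}\right)\right) - 5572\right) - \left(8901 - 10136\right) = \left(\left(102513 - \frac{16}{45}\right) - 5572\right) - -1235 = \left(\frac{4613069}{45} - 5572\right) + 1235 = \frac{4362329}{45} + 1235 = \frac{4417904}{45}$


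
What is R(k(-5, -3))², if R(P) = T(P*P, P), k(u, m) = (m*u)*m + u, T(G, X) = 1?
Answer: 1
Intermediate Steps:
k(u, m) = u + u*m² (k(u, m) = u*m² + u = u + u*m²)
R(P) = 1
R(k(-5, -3))² = 1² = 1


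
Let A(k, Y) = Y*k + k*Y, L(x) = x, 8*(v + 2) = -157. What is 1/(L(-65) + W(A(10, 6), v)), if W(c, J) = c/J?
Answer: -173/12205 ≈ -0.014175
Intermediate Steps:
v = -173/8 (v = -2 + (1/8)*(-157) = -2 - 157/8 = -173/8 ≈ -21.625)
A(k, Y) = 2*Y*k (A(k, Y) = Y*k + Y*k = 2*Y*k)
W(c, J) = c/J
1/(L(-65) + W(A(10, 6), v)) = 1/(-65 + (2*6*10)/(-173/8)) = 1/(-65 + 120*(-8/173)) = 1/(-65 - 960/173) = 1/(-12205/173) = -173/12205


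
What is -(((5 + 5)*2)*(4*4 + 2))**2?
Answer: -129600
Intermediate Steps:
-(((5 + 5)*2)*(4*4 + 2))**2 = -((10*2)*(16 + 2))**2 = -(20*18)**2 = -1*360**2 = -1*129600 = -129600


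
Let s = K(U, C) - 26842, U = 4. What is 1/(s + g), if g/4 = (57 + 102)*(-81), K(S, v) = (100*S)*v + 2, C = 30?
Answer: -1/66356 ≈ -1.5070e-5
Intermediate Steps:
K(S, v) = 2 + 100*S*v (K(S, v) = 100*S*v + 2 = 2 + 100*S*v)
s = -14840 (s = (2 + 100*4*30) - 26842 = (2 + 12000) - 26842 = 12002 - 26842 = -14840)
g = -51516 (g = 4*((57 + 102)*(-81)) = 4*(159*(-81)) = 4*(-12879) = -51516)
1/(s + g) = 1/(-14840 - 51516) = 1/(-66356) = -1/66356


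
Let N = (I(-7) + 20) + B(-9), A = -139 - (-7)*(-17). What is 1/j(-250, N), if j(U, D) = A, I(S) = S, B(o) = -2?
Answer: -1/258 ≈ -0.0038760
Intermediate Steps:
A = -258 (A = -139 - 1*119 = -139 - 119 = -258)
N = 11 (N = (-7 + 20) - 2 = 13 - 2 = 11)
j(U, D) = -258
1/j(-250, N) = 1/(-258) = -1/258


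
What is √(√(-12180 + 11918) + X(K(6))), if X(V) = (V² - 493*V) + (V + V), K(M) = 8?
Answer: √(-3864 + I*√262) ≈ 0.1302 + 62.161*I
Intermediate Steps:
X(V) = V² - 491*V (X(V) = (V² - 493*V) + 2*V = V² - 491*V)
√(√(-12180 + 11918) + X(K(6))) = √(√(-12180 + 11918) + 8*(-491 + 8)) = √(√(-262) + 8*(-483)) = √(I*√262 - 3864) = √(-3864 + I*√262)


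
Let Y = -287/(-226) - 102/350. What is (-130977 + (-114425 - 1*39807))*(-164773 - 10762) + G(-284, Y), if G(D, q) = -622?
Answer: 50064161193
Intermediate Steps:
Y = 38699/39550 (Y = -287*(-1/226) - 102*1/350 = 287/226 - 51/175 = 38699/39550 ≈ 0.97848)
(-130977 + (-114425 - 1*39807))*(-164773 - 10762) + G(-284, Y) = (-130977 + (-114425 - 1*39807))*(-164773 - 10762) - 622 = (-130977 + (-114425 - 39807))*(-175535) - 622 = (-130977 - 154232)*(-175535) - 622 = -285209*(-175535) - 622 = 50064161815 - 622 = 50064161193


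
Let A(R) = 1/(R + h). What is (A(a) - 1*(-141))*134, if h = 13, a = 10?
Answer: 434696/23 ≈ 18900.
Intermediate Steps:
A(R) = 1/(13 + R) (A(R) = 1/(R + 13) = 1/(13 + R))
(A(a) - 1*(-141))*134 = (1/(13 + 10) - 1*(-141))*134 = (1/23 + 141)*134 = (3244/23)*134 = 434696/23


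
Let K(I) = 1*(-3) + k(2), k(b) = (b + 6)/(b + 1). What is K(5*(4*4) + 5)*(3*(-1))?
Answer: 1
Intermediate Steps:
k(b) = (6 + b)/(1 + b)
K(I) = -1/3 (K(I) = 1*(-3) + (6 + 2)/(1 + 2) = -3 + 8/3 = -1/3)
K(5*(4*4) + 5)*(3*(-1)) = -(-1) = -1/3*(-3) = 1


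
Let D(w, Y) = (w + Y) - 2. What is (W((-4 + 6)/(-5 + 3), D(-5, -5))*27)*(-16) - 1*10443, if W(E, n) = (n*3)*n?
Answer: -197067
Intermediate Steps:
D(w, Y) = -2 + Y + w (D(w, Y) = (Y + w) - 2 = -2 + Y + w)
W(E, n) = 3*n² (W(E, n) = (3*n)*n = 3*n²)
(W((-4 + 6)/(-5 + 3), D(-5, -5))*27)*(-16) - 1*10443 = ((3*(-2 - 5 - 5)²)*27)*(-16) - 1*10443 = ((3*(-12)²)*27)*(-16) - 10443 = ((3*144)*27)*(-16) - 10443 = (432*27)*(-16) - 10443 = 11664*(-16) - 10443 = -186624 - 10443 = -197067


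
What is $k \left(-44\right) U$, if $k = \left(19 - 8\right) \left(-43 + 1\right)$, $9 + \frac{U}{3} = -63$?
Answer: $-4390848$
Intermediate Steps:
$U = -216$ ($U = -27 + 3 \left(-63\right) = -27 - 189 = -216$)
$k = -462$ ($k = 11 \left(-42\right) = -462$)
$k \left(-44\right) U = \left(-462\right) \left(-44\right) \left(-216\right) = 20328 \left(-216\right) = -4390848$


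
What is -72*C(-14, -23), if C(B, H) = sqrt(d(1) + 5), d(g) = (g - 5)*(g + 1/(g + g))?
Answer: -72*I ≈ -72.0*I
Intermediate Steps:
d(g) = (-5 + g)*(g + 1/(2*g))
C(B, H) = I (C(B, H) = sqrt((1/2 + 1**2 - 5*1 - 5/2/1) + 5) = sqrt((1/2 + 1 - 5 - 5/2*1) + 5) = sqrt((1/2 + 1 - 5 - 5/2) + 5) = sqrt(-6 + 5) = sqrt(-1) = I)
-72*C(-14, -23) = -72*I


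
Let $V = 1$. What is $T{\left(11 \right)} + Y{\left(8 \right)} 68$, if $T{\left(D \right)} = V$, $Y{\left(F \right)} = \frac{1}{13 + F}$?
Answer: $\frac{89}{21} \approx 4.2381$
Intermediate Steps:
$T{\left(D \right)} = 1$
$T{\left(11 \right)} + Y{\left(8 \right)} 68 = 1 + \frac{1}{13 + 8} \cdot 68 = 1 + \frac{1}{21} \cdot 68 = 1 + \frac{68}{21} = \frac{89}{21}$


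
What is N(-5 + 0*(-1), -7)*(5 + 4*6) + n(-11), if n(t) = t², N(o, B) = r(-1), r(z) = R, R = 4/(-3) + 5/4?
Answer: 1423/12 ≈ 118.58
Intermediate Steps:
R = -1/12 (R = 4*(-⅓) + 5*(¼) = -4/3 + 5/4 = -1/12 ≈ -0.083333)
r(z) = -1/12
N(o, B) = -1/12
N(-5 + 0*(-1), -7)*(5 + 4*6) + n(-11) = -(5 + 4*6)/12 + (-11)² = -(5 + 24)/12 + 121 = -1/12*29 + 121 = -29/12 + 121 = 1423/12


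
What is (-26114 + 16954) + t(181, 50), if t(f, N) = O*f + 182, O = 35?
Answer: -2643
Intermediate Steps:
t(f, N) = 182 + 35*f (t(f, N) = 35*f + 182 = 182 + 35*f)
(-26114 + 16954) + t(181, 50) = (-26114 + 16954) + (182 + 35*181) = -9160 + (182 + 6335) = -9160 + 6517 = -2643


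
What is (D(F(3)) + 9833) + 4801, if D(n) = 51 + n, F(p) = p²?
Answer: 14694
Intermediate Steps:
(D(F(3)) + 9833) + 4801 = ((51 + 3²) + 9833) + 4801 = ((51 + 9) + 9833) + 4801 = (60 + 9833) + 4801 = 9893 + 4801 = 14694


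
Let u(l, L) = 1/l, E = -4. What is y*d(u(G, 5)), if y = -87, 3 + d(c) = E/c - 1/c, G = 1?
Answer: 696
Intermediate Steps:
d(c) = -3 - 5/c (d(c) = -3 + (-4/c - 1/c) = -3 - 5/c)
y*d(u(G, 5)) = -87*(-3 - 5/(1/1)) = -87*(-3 - 5/1) = -87*(-3 - 5*1) = -87*(-3 - 5) = -87*(-8) = 696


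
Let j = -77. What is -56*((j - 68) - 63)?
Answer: 11648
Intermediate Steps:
-56*((j - 68) - 63) = -56*((-77 - 68) - 63) = -56*(-145 - 63) = -56*(-208) = 11648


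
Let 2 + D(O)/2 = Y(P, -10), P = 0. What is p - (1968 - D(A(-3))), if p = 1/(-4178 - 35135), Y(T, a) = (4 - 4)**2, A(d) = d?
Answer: -77525237/39313 ≈ -1972.0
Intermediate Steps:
Y(T, a) = 0 (Y(T, a) = 0**2 = 0)
p = -1/39313 (p = 1/(-39313) = -1/39313 ≈ -2.5437e-5)
D(O) = -4 (D(O) = -4 + 2*0 = -4 + 0 = -4)
p - (1968 - D(A(-3))) = -1/39313 - (1968 - 1*(-4)) = -1/39313 - (1968 + 4) = -1/39313 - 1*1972 = -1/39313 - 1972 = -77525237/39313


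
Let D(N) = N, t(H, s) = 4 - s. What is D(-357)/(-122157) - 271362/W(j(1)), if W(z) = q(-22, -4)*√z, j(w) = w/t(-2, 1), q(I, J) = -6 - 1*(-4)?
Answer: 17/5817 + 135681*√3 ≈ 2.3501e+5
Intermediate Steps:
q(I, J) = -2 (q(I, J) = -6 + 4 = -2)
j(w) = w/3 (j(w) = w/(4 - 1*1) = w/(4 - 1) = w/3)
W(z) = -2*√z
D(-357)/(-122157) - 271362/W(j(1)) = -357/(-122157) - 271362*(-√3/2) = -357*(-1/122157) - 271362*(-√3/2) = 17/5817 - 271362*(-√3/2) = 17/5817 - (-135681)*√3 = 17/5817 + 135681*√3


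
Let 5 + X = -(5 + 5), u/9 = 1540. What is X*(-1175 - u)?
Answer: 225525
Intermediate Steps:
u = 13860 (u = 9*1540 = 13860)
X = -15 (X = -5 - (5 + 5) = -5 - 1*10 = -5 - 10 = -15)
X*(-1175 - u) = -15*(-1175 - 1*13860) = -15*(-1175 - 13860) = -15*(-15035) = 225525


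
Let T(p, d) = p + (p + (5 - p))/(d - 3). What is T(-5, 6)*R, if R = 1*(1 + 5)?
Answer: -20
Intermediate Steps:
T(p, d) = p + 5/(-3 + d)
R = 6 (R = 1*6 = 6)
T(-5, 6)*R = ((5 - 3*(-5) + 6*(-5))/(-3 + 6))*6 = ((5 + 15 - 30)/3)*6 = ((⅓)*(-10))*6 = -10/3*6 = -20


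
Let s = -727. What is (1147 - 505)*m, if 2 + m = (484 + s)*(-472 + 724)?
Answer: -39314796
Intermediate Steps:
m = -61238 (m = -2 + (484 - 727)*(-472 + 724) = -2 - 243*252 = -2 - 61236 = -61238)
(1147 - 505)*m = (1147 - 505)*(-61238) = 642*(-61238) = -39314796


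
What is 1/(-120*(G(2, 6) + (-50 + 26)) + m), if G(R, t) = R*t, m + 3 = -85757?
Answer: -1/84320 ≈ -1.1860e-5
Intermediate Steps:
m = -85760 (m = -3 - 85757 = -85760)
1/(-120*(G(2, 6) + (-50 + 26)) + m) = 1/(-120*(2*6 + (-50 + 26)) - 85760) = 1/(-120*(12 - 24) - 85760) = 1/(-120*(-12) - 85760) = 1/(1440 - 85760) = 1/(-84320) = -1/84320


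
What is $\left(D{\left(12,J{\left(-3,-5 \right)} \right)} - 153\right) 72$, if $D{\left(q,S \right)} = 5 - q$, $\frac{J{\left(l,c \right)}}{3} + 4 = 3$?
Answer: $-11520$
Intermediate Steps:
$J{\left(l,c \right)} = -3$ ($J{\left(l,c \right)} = -12 + 3 \cdot 3 = -12 + 9 = -3$)
$\left(D{\left(12,J{\left(-3,-5 \right)} \right)} - 153\right) 72 = \left(\left(5 - 12\right) - 153\right) 72 = \left(-7 - 153\right) 72 = \left(-160\right) 72 = -11520$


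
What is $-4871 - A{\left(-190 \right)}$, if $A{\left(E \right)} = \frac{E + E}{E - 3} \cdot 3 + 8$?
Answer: $- \frac{942787}{193} \approx -4884.9$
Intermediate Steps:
$A{\left(E \right)} = 8 + \frac{6 E}{-3 + E}$ ($A{\left(E \right)} = \frac{2 E}{-3 + E} 3 + 8 = \frac{6 E}{-3 + E} + 8 = 8 + \frac{6 E}{-3 + E}$)
$-4871 - A{\left(-190 \right)} = -4871 - \frac{2 \left(-12 + 7 \left(-190\right)\right)}{-3 - 190} = -4871 - \frac{2 \left(-12 - 1330\right)}{-193} = -4871 - 2 \left(- \frac{1}{193}\right) \left(-1342\right) = -4871 - \frac{2684}{193} = - \frac{942787}{193}$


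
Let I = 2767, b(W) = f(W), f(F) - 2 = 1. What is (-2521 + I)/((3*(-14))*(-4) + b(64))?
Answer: 82/57 ≈ 1.4386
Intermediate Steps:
f(F) = 3 (f(F) = 2 + 1 = 3)
b(W) = 3
(-2521 + I)/((3*(-14))*(-4) + b(64)) = (-2521 + 2767)/((3*(-14))*(-4) + 3) = 246/(-42*(-4) + 3) = 246/(168 + 3) = 246/171 = 246*(1/171) = 82/57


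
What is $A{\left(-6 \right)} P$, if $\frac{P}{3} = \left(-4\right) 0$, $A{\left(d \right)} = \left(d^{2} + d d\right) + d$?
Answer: $0$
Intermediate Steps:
$A{\left(d \right)} = d + 2 d^{2}$ ($A{\left(d \right)} = \left(d^{2} + d^{2}\right) + d = 2 d^{2} + d = d + 2 d^{2}$)
$P = 0$ ($P = 3 \left(\left(-4\right) 0\right) = 3 \cdot 0 = 0$)
$A{\left(-6 \right)} P = - 6 \left(1 + 2 \left(-6\right)\right) 0 = - 6 \left(1 - 12\right) 0 = \left(-6\right) \left(-11\right) 0 = 66 \cdot 0 = 0$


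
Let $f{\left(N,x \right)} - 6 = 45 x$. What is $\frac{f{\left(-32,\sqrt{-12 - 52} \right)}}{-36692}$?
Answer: $- \frac{3}{18346} - \frac{90 i}{9173} \approx -0.00016352 - 0.0098114 i$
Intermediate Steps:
$f{\left(N,x \right)} = 6 + 45 x$
$\frac{f{\left(-32,\sqrt{-12 - 52} \right)}}{-36692} = \frac{6 + 45 \sqrt{-12 - 52}}{-36692} = \left(6 + 45 \sqrt{-64}\right) \left(- \frac{1}{36692}\right) = \left(6 + 45 \cdot 8 i\right) \left(- \frac{1}{36692}\right) = \left(6 + 360 i\right) \left(- \frac{1}{36692}\right) = - \frac{3}{18346} - \frac{90 i}{9173}$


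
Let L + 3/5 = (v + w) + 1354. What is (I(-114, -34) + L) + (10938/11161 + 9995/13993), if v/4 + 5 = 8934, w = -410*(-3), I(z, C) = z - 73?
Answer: 14888699229/390635 ≈ 38114.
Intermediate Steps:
I(z, C) = -73 + z
w = 1230
v = 35716 (v = -20 + 4*8934 = -20 + 35736 = 35716)
L = 191497/5 (L = -3/5 + ((35716 + 1230) + 1354) = -3/5 + (36946 + 1354) = -3/5 + 38300 = 191497/5 ≈ 38299.)
(I(-114, -34) + L) + (10938/11161 + 9995/13993) = ((-73 - 114) + 191497/5) + (10938/11161 + 9995/13993) = (-187 + 191497/5) + (10938*(1/11161) + 9995*(1/13993)) = 190562/5 + (10938/11161 + 5/7) = 190562/5 + 132371/78127 = 14888699229/390635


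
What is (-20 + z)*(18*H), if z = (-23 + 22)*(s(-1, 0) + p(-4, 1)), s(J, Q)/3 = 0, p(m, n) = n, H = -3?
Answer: 1134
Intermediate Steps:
s(J, Q) = 0 (s(J, Q) = 3*0 = 0)
z = -1 (z = (-23 + 22)*(0 + 1) = -1*1 = -1)
(-20 + z)*(18*H) = (-20 - 1)*(18*(-3)) = -21*(-54) = 1134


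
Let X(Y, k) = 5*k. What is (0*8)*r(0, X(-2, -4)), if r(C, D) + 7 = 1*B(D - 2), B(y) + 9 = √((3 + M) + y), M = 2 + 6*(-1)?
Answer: 0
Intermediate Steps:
M = -4 (M = 2 - 6 = -4)
B(y) = -9 + √(-1 + y) (B(y) = -9 + √((3 - 4) + y) = -9 + √(-1 + y))
r(C, D) = -16 + √(-3 + D) (r(C, D) = -7 + 1*(-9 + √(-1 + (D - 2))) = -7 + 1*(-9 + √(-1 + (-2 + D))) = -7 + 1*(-9 + √(-3 + D)) = -7 + (-9 + √(-3 + D)) = -16 + √(-3 + D))
(0*8)*r(0, X(-2, -4)) = (0*8)*(-16 + √(-3 + 5*(-4))) = 0*(-16 + √(-3 - 20)) = 0*(-16 + √(-23)) = 0*(-16 + I*√23) = 0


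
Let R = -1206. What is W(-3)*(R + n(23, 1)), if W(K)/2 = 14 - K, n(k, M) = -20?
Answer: -41684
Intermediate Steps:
W(K) = 28 - 2*K (W(K) = 2*(14 - K) = 28 - 2*K)
W(-3)*(R + n(23, 1)) = (28 - 2*(-3))*(-1206 - 20) = (28 + 6)*(-1226) = 34*(-1226) = -41684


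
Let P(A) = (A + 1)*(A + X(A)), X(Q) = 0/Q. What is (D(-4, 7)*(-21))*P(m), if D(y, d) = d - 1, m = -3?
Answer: -756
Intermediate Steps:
D(y, d) = -1 + d
X(Q) = 0
P(A) = A*(1 + A) (P(A) = (A + 1)*(A + 0) = (1 + A)*A = A*(1 + A))
(D(-4, 7)*(-21))*P(m) = ((-1 + 7)*(-21))*(-3*(1 - 3)) = (6*(-21))*(-3*(-2)) = -126*6 = -756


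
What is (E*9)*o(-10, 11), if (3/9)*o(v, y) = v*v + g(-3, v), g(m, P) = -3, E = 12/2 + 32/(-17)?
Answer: 183330/17 ≈ 10784.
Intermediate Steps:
E = 70/17 (E = 12*(½) + 32*(-1/17) = 6 - 32/17 = 70/17 ≈ 4.1176)
o(v, y) = -9 + 3*v² (o(v, y) = 3*(v*v - 3) = 3*(v² - 3) = 3*(-3 + v²) = -9 + 3*v²)
(E*9)*o(-10, 11) = ((70/17)*9)*(-9 + 3*(-10)²) = 630*(-9 + 3*100)/17 = 630*(-9 + 300)/17 = (630/17)*291 = 183330/17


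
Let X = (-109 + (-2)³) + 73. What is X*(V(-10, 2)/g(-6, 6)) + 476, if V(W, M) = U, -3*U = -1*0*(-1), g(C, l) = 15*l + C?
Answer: 476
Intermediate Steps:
g(C, l) = C + 15*l
U = 0 (U = -(-1*0)*(-1)/3 = -0*(-1) = -⅓*0 = 0)
V(W, M) = 0
X = -44 (X = (-109 - 8) + 73 = -117 + 73 = -44)
X*(V(-10, 2)/g(-6, 6)) + 476 = -0/(-6 + 15*6) + 476 = -0/(-6 + 90) + 476 = -0/84 + 476 = -44*0 + 476 = 0 + 476 = 476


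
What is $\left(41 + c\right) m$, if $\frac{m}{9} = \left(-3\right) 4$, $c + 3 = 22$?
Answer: $-6480$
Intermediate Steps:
$c = 19$ ($c = -3 + 22 = 19$)
$m = -108$ ($m = 9 \left(\left(-3\right) 4\right) = 9 \left(-12\right) = -108$)
$\left(41 + c\right) m = \left(41 + 19\right) \left(-108\right) = 60 \left(-108\right) = -6480$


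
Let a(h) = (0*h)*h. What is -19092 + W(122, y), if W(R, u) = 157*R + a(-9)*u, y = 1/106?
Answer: 62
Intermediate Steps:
a(h) = 0 (a(h) = 0*h = 0)
y = 1/106 ≈ 0.0094340
W(R, u) = 157*R (W(R, u) = 157*R + 0*u = 157*R + 0 = 157*R)
-19092 + W(122, y) = -19092 + 157*122 = -19092 + 19154 = 62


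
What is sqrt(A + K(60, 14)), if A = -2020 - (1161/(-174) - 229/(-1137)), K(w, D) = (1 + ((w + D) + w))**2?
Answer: sqrt(70501659611982)/65946 ≈ 127.32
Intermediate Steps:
K(w, D) = (1 + D + 2*w)**2 (K(w, D) = (1 + ((D + w) + w))**2 = (1 + (D + 2*w))**2 = (1 + D + 2*w)**2)
A = -132784183/65946 (A = -2020 - (1161*(-1/174) - 229*(-1/1137)) = -2020 - (-387/58 + 229/1137) = -2020 - 1*(-426737/65946) = -2020 + 426737/65946 = -132784183/65946 ≈ -2013.5)
sqrt(A + K(60, 14)) = sqrt(-132784183/65946 + (1 + 14 + 2*60)**2) = sqrt(-132784183/65946 + (1 + 14 + 120)**2) = sqrt(-132784183/65946 + 135**2) = sqrt(-132784183/65946 + 18225) = sqrt(1069081667/65946) = sqrt(70501659611982)/65946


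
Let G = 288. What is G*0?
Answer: 0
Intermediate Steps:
G*0 = 288*0 = 0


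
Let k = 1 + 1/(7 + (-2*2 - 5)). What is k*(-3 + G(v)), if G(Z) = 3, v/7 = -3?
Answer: 0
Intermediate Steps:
v = -21 (v = 7*(-3) = -21)
k = 1/2 (k = 1 + 1/(7 + (-4 - 5)) = 1 + 1/(7 - 9) = 1 + 1/(-2) = 1 - 1/2 = 1/2 ≈ 0.50000)
k*(-3 + G(v)) = (-3 + 3)/2 = (1/2)*0 = 0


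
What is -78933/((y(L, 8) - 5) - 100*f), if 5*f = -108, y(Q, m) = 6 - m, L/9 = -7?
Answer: -78933/2153 ≈ -36.662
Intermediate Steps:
L = -63 (L = 9*(-7) = -63)
f = -108/5 (f = (1/5)*(-108) = -108/5 ≈ -21.600)
-78933/((y(L, 8) - 5) - 100*f) = -78933/(((6 - 1*8) - 5) - 100*(-108/5)) = -78933/(((6 - 8) - 5) + 2160) = -78933/((-2 - 5) + 2160) = -78933/(-7 + 2160) = -78933/2153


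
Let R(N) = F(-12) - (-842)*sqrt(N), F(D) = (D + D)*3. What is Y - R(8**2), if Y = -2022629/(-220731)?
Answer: -209846965/31533 ≈ -6654.8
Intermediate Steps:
F(D) = 6*D (F(D) = (2*D)*3 = 6*D)
Y = 288947/31533 (Y = -2022629*(-1/220731) = 288947/31533 ≈ 9.1633)
R(N) = -72 + 842*sqrt(N) (R(N) = 6*(-12) - (-842)*sqrt(N) = -72 + 842*sqrt(N))
Y - R(8**2) = 288947/31533 - (-72 + 842*sqrt(8**2)) = 288947/31533 - (-72 + 842*sqrt(64)) = 288947/31533 - (-72 + 842*8) = 288947/31533 - (-72 + 6736) = 288947/31533 - 1*6664 = 288947/31533 - 6664 = -209846965/31533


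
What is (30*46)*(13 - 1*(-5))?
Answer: 24840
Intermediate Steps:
(30*46)*(13 - 1*(-5)) = 1380*(13 + 5) = 1380*18 = 24840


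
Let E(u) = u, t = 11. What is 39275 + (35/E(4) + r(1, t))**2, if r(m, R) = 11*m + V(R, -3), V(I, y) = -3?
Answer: 632889/16 ≈ 39556.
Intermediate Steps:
r(m, R) = -3 + 11*m (r(m, R) = 11*m - 3 = -3 + 11*m)
39275 + (35/E(4) + r(1, t))**2 = 39275 + (35/4 + (-3 + 11*1))**2 = 39275 + (35*(1/4) + (-3 + 11))**2 = 39275 + (35/4 + 8)**2 = 39275 + (67/4)**2 = 39275 + 4489/16 = 632889/16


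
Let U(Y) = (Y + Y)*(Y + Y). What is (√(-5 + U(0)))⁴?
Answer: 25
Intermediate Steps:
U(Y) = 4*Y² (U(Y) = (2*Y)*(2*Y) = 4*Y²)
(√(-5 + U(0)))⁴ = (√(-5 + 4*0²))⁴ = (√(-5 + 4*0))⁴ = (√(-5 + 0))⁴ = (√(-5))⁴ = (I*√5)⁴ = 25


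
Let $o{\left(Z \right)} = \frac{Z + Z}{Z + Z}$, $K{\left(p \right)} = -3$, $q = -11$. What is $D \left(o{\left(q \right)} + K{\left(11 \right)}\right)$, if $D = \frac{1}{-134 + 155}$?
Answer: $- \frac{2}{21} \approx -0.095238$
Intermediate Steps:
$D = \frac{1}{21} \approx 0.047619$
$o{\left(Z \right)} = 1$ ($o{\left(Z \right)} = \frac{2 Z}{2 Z} = 2 Z \frac{1}{2 Z} = 1$)
$D \left(o{\left(q \right)} + K{\left(11 \right)}\right) = \frac{1 - 3}{21} = \frac{1}{21} \left(-2\right) = - \frac{2}{21}$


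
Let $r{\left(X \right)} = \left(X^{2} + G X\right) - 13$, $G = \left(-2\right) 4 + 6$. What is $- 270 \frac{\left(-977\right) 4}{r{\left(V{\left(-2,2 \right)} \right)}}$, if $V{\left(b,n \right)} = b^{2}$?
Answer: $-211032$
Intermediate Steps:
$G = -2$ ($G = -8 + 6 = -2$)
$r{\left(X \right)} = -13 + X^{2} - 2 X$ ($r{\left(X \right)} = \left(X^{2} - 2 X\right) - 13 = -13 + X^{2} - 2 X$)
$- 270 \frac{\left(-977\right) 4}{r{\left(V{\left(-2,2 \right)} \right)}} = - 270 \frac{\left(-977\right) 4}{-13 + \left(\left(-2\right)^{2}\right)^{2} - 2 \left(-2\right)^{2}} = - 270 \left(- \frac{3908}{-13 + 4^{2} - 8}\right) = - 270 \left(- \frac{3908}{-13 + 16 - 8}\right) = - 270 \left(- \frac{3908}{-5}\right) = - 270 \left(\left(-3908\right) \left(- \frac{1}{5}\right)\right) = \left(-270\right) \frac{3908}{5} = -211032$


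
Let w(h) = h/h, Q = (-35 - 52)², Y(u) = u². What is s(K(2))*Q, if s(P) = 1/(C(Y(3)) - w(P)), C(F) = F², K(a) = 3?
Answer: 7569/80 ≈ 94.613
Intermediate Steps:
Q = 7569 (Q = (-87)² = 7569)
w(h) = 1
s(P) = 1/80 (s(P) = 1/((3²)² - 1*1) = 1/(9² - 1) = 1/(81 - 1) = 1/80)
s(K(2))*Q = (1/80)*7569 = 7569/80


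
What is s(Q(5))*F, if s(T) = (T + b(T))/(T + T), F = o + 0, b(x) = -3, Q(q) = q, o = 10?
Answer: 2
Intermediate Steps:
F = 10 (F = 10 + 0 = 10)
s(T) = (-3 + T)/(2*T) (s(T) = (T - 3)/(T + T) = (-3 + T)/((2*T)) = (-3 + T)*(1/(2*T)) = (-3 + T)/(2*T))
s(Q(5))*F = ((1/2)*(-3 + 5)/5)*10 = ((1/2)*(1/5)*2)*10 = (1/5)*10 = 2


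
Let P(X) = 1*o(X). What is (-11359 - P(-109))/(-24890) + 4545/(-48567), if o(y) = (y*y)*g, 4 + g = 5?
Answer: 33852401/40294421 ≈ 0.84013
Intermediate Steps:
g = 1 (g = -4 + 5 = 1)
o(y) = y² (o(y) = (y*y)*1 = y²*1 = y²)
P(X) = X² (P(X) = 1*X² = X²)
(-11359 - P(-109))/(-24890) + 4545/(-48567) = (-11359 - 1*(-109)²)/(-24890) + 4545/(-48567) = (-11359 - 1*11881)*(-1/24890) + 4545*(-1/48567) = (-11359 - 11881)*(-1/24890) - 1515/16189 = -23240*(-1/24890) - 1515/16189 = 2324/2489 - 1515/16189 = 33852401/40294421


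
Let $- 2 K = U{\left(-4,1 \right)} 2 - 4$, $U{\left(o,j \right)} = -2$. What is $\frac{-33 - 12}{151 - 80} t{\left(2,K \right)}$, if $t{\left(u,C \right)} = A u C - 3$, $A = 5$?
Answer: $- \frac{1665}{71} \approx -23.451$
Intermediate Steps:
$K = 4$ ($K = - \frac{\left(-2\right) 2 - 4}{2} = - \frac{-4 - 4}{2} = \left(- \frac{1}{2}\right) \left(-8\right) = 4$)
$t{\left(u,C \right)} = -3 + 5 C u$ ($t{\left(u,C \right)} = 5 u C - 3 = 5 C u - 3 = -3 + 5 C u$)
$\frac{-33 - 12}{151 - 80} t{\left(2,K \right)} = \frac{-33 - 12}{151 - 80} \left(-3 + 5 \cdot 4 \cdot 2\right) = - \frac{45}{71} \left(-3 + 40\right) = \left(-45\right) \frac{1}{71} \cdot 37 = \left(- \frac{45}{71}\right) 37 = - \frac{1665}{71}$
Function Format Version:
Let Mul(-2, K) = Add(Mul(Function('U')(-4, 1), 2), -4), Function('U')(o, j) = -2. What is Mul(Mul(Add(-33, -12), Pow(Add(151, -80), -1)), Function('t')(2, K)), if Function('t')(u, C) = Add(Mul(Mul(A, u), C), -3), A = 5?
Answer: Rational(-1665, 71) ≈ -23.451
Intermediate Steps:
K = 4 (K = Mul(Rational(-1, 2), Add(Mul(-2, 2), -4)) = Mul(Rational(-1, 2), Add(-4, -4)) = Mul(Rational(-1, 2), -8) = 4)
Function('t')(u, C) = Add(-3, Mul(5, C, u)) (Function('t')(u, C) = Add(Mul(Mul(5, u), C), -3) = Add(Mul(5, C, u), -3) = Add(-3, Mul(5, C, u)))
Mul(Mul(Add(-33, -12), Pow(Add(151, -80), -1)), Function('t')(2, K)) = Mul(Mul(Add(-33, -12), Pow(Add(151, -80), -1)), Add(-3, Mul(5, 4, 2))) = Mul(Mul(-45, Pow(71, -1)), Add(-3, 40)) = Mul(Mul(-45, Rational(1, 71)), 37) = Mul(Rational(-45, 71), 37) = Rational(-1665, 71)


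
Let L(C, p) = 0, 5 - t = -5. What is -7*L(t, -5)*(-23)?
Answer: 0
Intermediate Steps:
t = 10 (t = 5 - 1*(-5) = 5 + 5 = 10)
-7*L(t, -5)*(-23) = -7*0*(-23) = 0*(-23) = 0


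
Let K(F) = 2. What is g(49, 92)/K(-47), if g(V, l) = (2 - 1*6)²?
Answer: 8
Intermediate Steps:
g(V, l) = 16 (g(V, l) = (2 - 6)² = (-4)² = 16)
g(49, 92)/K(-47) = 16/2 = 16*(½) = 8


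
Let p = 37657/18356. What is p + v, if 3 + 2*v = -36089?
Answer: -331214719/18356 ≈ -18044.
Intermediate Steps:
v = -18046 (v = -3/2 + (½)*(-36089) = -3/2 - 36089/2 = -18046)
p = 37657/18356 (p = 37657*(1/18356) = 37657/18356 ≈ 2.0515)
p + v = 37657/18356 - 18046 = -331214719/18356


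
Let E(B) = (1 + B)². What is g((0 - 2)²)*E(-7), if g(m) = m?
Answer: 144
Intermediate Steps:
g((0 - 2)²)*E(-7) = (0 - 2)²*(1 - 7)² = (-2)²*(-6)² = 4*36 = 144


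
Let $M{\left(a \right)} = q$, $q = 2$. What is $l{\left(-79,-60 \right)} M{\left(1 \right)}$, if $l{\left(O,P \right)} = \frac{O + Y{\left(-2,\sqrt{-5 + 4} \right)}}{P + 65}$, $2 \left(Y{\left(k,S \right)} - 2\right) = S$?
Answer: $- \frac{154}{5} + \frac{i}{5} \approx -30.8 + 0.2 i$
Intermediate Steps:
$M{\left(a \right)} = 2$
$Y{\left(k,S \right)} = 2 + \frac{S}{2}$
$l{\left(O,P \right)} = \frac{2 + O + \frac{i}{2}}{65 + P}$ ($l{\left(O,P \right)} = \frac{O + \left(2 + \frac{\sqrt{-5 + 4}}{2}\right)}{P + 65} = \frac{O + \left(2 + \frac{\sqrt{-1}}{2}\right)}{65 + P} = \frac{O + \left(2 + \frac{i}{2}\right)}{65 + P} = \frac{2 + O + \frac{i}{2}}{65 + P}$)
$l{\left(-79,-60 \right)} M{\left(1 \right)} = \frac{2 - 79 + \frac{i}{2}}{65 - 60} \cdot 2 = \frac{-77 + \frac{i}{2}}{5} \cdot 2 = \left(- \frac{77}{5} + \frac{i}{10}\right) 2 = - \frac{154}{5} + \frac{i}{5}$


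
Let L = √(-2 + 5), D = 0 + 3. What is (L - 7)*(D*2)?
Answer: -42 + 6*√3 ≈ -31.608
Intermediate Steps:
D = 3
L = √3 ≈ 1.7320
(L - 7)*(D*2) = (√3 - 7)*(3*2) = (-7 + √3)*6 = -42 + 6*√3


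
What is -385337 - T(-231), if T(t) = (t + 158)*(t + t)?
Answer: -419063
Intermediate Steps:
T(t) = 2*t*(158 + t) (T(t) = (158 + t)*(2*t) = 2*t*(158 + t))
-385337 - T(-231) = -385337 - 2*(-231)*(158 - 231) = -385337 - 2*(-231)*(-73) = -385337 - 1*33726 = -385337 - 33726 = -419063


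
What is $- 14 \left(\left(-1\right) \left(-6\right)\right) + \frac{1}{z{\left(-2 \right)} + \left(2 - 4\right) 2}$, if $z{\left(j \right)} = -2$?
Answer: $- \frac{505}{6} \approx -84.167$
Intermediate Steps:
$- 14 \left(\left(-1\right) \left(-6\right)\right) + \frac{1}{z{\left(-2 \right)} + \left(2 - 4\right) 2} = - 14 \left(\left(-1\right) \left(-6\right)\right) + \frac{1}{-2 + \left(2 - 4\right) 2} = \left(-14\right) 6 + \frac{1}{-2 - 4} = -84 + \frac{1}{-2 - 4} = -84 + \frac{1}{-6} = -84 - \frac{1}{6} = - \frac{505}{6}$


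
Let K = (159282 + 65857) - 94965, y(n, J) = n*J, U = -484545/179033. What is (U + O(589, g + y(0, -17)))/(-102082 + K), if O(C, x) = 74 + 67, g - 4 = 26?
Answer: 2063259/419116253 ≈ 0.0049229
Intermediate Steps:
U = -484545/179033 (U = -484545*1/179033 = -484545/179033 ≈ -2.7065)
g = 30 (g = 4 + 26 = 30)
y(n, J) = J*n
K = 130174 (K = 225139 - 94965 = 130174)
O(C, x) = 141
(U + O(589, g + y(0, -17)))/(-102082 + K) = (-484545/179033 + 141)/(-102082 + 130174) = (24759108/179033)/28092 = (24759108/179033)*(1/28092) = 2063259/419116253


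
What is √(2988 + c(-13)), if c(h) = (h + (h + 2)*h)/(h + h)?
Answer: √2983 ≈ 54.617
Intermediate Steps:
c(h) = (h + h*(2 + h))/(2*h) (c(h) = (h + (2 + h)*h)/((2*h)) = (h + h*(2 + h))*(1/(2*h)) = (h + h*(2 + h))/(2*h))
√(2988 + c(-13)) = √(2988 + (3/2 + (½)*(-13))) = √(2988 + (3/2 - 13/2)) = √(2988 - 5) = √2983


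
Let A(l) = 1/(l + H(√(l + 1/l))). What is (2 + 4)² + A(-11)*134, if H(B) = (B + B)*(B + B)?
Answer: 20450/609 ≈ 33.580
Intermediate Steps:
H(B) = 4*B² (H(B) = (2*B)*(2*B) = 4*B²)
A(l) = 1/(4/l + 5*l) (A(l) = 1/(l + 4*(√(l + 1/l))²) = 1/(l + 4*(l + 1/l)) = 1/(l + (4*l + 4/l)) = 1/(4/l + 5*l))
(2 + 4)² + A(-11)*134 = (2 + 4)² - 11/(4 + 5*(-11)²)*134 = 6² - 11/(4 + 5*121)*134 = 36 - 11/(4 + 605)*134 = 36 - 11/609*134 = 36 - 1474/609 = 20450/609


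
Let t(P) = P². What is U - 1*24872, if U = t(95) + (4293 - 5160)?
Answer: -16714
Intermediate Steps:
U = 8158 (U = 95² + (4293 - 5160) = 9025 - 867 = 8158)
U - 1*24872 = 8158 - 1*24872 = 8158 - 24872 = -16714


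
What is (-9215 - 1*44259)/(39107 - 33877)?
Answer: -26737/2615 ≈ -10.224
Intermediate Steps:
(-9215 - 1*44259)/(39107 - 33877) = (-9215 - 44259)/5230 = -53474*1/5230 = -26737/2615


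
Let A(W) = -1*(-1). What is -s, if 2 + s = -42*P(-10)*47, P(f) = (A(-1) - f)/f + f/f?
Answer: -977/5 ≈ -195.40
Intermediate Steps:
A(W) = 1
P(f) = 1 + (1 - f)/f (P(f) = (1 - f)/f + f/f = (1 - f)/f + 1 = 1 + (1 - f)/f)
s = 977/5 (s = -2 - 42/(-10)*47 = -2 - 42*(-1/10)*47 = -2 + (21/5)*47 = -2 + 987/5 = 977/5 ≈ 195.40)
-s = -1*977/5 = -977/5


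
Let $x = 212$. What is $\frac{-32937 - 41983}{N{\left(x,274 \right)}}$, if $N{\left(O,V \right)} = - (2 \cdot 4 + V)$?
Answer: $\frac{37460}{141} \approx 265.67$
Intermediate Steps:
$N{\left(O,V \right)} = -8 - V$ ($N{\left(O,V \right)} = - (8 + V) = -8 - V$)
$\frac{-32937 - 41983}{N{\left(x,274 \right)}} = \frac{-32937 - 41983}{-8 - 274} = - \frac{74920}{-8 - 274} = - \frac{74920}{-282} = \left(-74920\right) \left(- \frac{1}{282}\right) = \frac{37460}{141}$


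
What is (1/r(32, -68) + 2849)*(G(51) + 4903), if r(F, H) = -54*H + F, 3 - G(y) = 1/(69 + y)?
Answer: 6212573225143/444480 ≈ 1.3977e+7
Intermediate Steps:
G(y) = 3 - 1/(69 + y)
r(F, H) = F - 54*H
(1/r(32, -68) + 2849)*(G(51) + 4903) = (1/(32 - 54*(-68)) + 2849)*((206 + 3*51)/(69 + 51) + 4903) = (1/(32 + 3672) + 2849)*((206 + 153)/120 + 4903) = (1/3704 + 2849)*((1/120)*359 + 4903) = (1/3704 + 2849)*(359/120 + 4903) = (10552697/3704)*(588719/120) = 6212573225143/444480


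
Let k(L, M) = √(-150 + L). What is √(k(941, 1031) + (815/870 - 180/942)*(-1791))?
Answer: √(-110742500622 + 82919236*√791)/9106 ≈ 36.158*I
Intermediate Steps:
√(k(941, 1031) + (815/870 - 180/942)*(-1791)) = √(√(-150 + 941) + (815/870 - 180/942)*(-1791)) = √(√791 + (815*(1/870) - 180*1/942)*(-1791)) = √(√791 + (163/174 - 30/157)*(-1791)) = √(√791 + (20371/27318)*(-1791)) = √(√791 - 12161487/9106) = √(-12161487/9106 + √791)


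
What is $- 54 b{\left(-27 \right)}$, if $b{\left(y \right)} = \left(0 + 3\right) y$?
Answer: $4374$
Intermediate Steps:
$b{\left(y \right)} = 3 y$
$- 54 b{\left(-27 \right)} = - 54 \cdot 3 \left(-27\right) = \left(-54\right) \left(-81\right) = 4374$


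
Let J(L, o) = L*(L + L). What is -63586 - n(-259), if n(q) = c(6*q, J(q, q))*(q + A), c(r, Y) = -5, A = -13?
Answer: -64946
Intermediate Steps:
J(L, o) = 2*L**2 (J(L, o) = L*(2*L) = 2*L**2)
n(q) = 65 - 5*q (n(q) = -5*(q - 13) = -5*(-13 + q) = 65 - 5*q)
-63586 - n(-259) = -63586 - (65 - 5*(-259)) = -63586 - (65 + 1295) = -63586 - 1*1360 = -63586 - 1360 = -64946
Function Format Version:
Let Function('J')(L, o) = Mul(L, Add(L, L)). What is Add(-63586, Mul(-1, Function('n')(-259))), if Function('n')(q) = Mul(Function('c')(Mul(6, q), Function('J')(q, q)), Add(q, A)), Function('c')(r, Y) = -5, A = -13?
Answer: -64946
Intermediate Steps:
Function('J')(L, o) = Mul(2, Pow(L, 2)) (Function('J')(L, o) = Mul(L, Mul(2, L)) = Mul(2, Pow(L, 2)))
Function('n')(q) = Add(65, Mul(-5, q)) (Function('n')(q) = Mul(-5, Add(q, -13)) = Mul(-5, Add(-13, q)) = Add(65, Mul(-5, q)))
Add(-63586, Mul(-1, Function('n')(-259))) = Add(-63586, Mul(-1, Add(65, Mul(-5, -259)))) = Add(-63586, Mul(-1, Add(65, 1295))) = Add(-63586, Mul(-1, 1360)) = Add(-63586, -1360) = -64946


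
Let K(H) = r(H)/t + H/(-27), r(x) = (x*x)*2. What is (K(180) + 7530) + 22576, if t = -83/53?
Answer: -2808466/249 ≈ -11279.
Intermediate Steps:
t = -83/53 (t = -83*1/53 = -83/53 ≈ -1.5660)
r(x) = 2*x² (r(x) = x²*2 = 2*x²)
K(H) = -106*H²/83 - H/27 (K(H) = (2*H²)/(-83/53) + H/(-27) = (2*H²)*(-53/83) + H*(-1/27) = -106*H²/83 - H/27)
(K(180) + 7530) + 22576 = ((1/2241)*180*(-83 - 2862*180) + 7530) + 22576 = ((1/2241)*180*(-83 - 515160) + 7530) + 22576 = ((1/2241)*180*(-515243) + 7530) + 22576 = (-10304860/249 + 7530) + 22576 = -8429890/249 + 22576 = -2808466/249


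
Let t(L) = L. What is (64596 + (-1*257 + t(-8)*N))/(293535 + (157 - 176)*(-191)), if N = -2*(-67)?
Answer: 63267/297164 ≈ 0.21290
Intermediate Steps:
N = 134
(64596 + (-1*257 + t(-8)*N))/(293535 + (157 - 176)*(-191)) = (64596 + (-1*257 - 8*134))/(293535 + (157 - 176)*(-191)) = (64596 + (-257 - 1072))/(293535 - 19*(-191)) = (64596 - 1329)/(293535 + 3629) = 63267/297164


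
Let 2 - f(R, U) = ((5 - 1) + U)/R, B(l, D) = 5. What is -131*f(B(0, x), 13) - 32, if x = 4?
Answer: 757/5 ≈ 151.40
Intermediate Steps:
f(R, U) = 2 - (4 + U)/R (f(R, U) = 2 - ((5 - 1) + U)/R = 2 - (4 + U)/R)
-131*f(B(0, x), 13) - 32 = -131*(-4 - 1*13 + 2*5)/5 - 32 = -131*(-4 - 13 + 10)/5 - 32 = -131*(-7)/5 - 32 = -131*(-7/5) - 32 = 917/5 - 32 = 757/5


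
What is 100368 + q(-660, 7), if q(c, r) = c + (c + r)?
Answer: 99055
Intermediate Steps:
q(c, r) = r + 2*c
100368 + q(-660, 7) = 100368 + (7 + 2*(-660)) = 100368 + (7 - 1320) = 100368 - 1313 = 99055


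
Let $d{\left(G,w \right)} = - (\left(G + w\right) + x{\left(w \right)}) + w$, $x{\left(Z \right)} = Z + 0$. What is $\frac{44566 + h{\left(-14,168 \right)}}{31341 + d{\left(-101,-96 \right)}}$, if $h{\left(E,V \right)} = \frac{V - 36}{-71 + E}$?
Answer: $\frac{1893989}{1340365} \approx 1.413$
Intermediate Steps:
$x{\left(Z \right)} = Z$
$h{\left(E,V \right)} = \frac{-36 + V}{-71 + E}$
$d{\left(G,w \right)} = - G - w$ ($d{\left(G,w \right)} = - (\left(G + w\right) + w) + w = - (G + 2 w) + w = \left(- G - 2 w\right) + w = - G - w$)
$\frac{44566 + h{\left(-14,168 \right)}}{31341 + d{\left(-101,-96 \right)}} = \frac{44566 + \frac{-36 + 168}{-71 - 14}}{31341 - -197} = \frac{44566 + \frac{1}{-85} \cdot 132}{31341 + \left(101 + 96\right)} = \frac{44566 - \frac{132}{85}}{31341 + 197} = \frac{44566 - \frac{132}{85}}{31538} = \frac{3787978}{85} \cdot \frac{1}{31538} = \frac{1893989}{1340365}$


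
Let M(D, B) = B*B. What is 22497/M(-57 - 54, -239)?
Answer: 22497/57121 ≈ 0.39385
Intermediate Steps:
M(D, B) = B**2
22497/M(-57 - 54, -239) = 22497/((-239)**2) = 22497/57121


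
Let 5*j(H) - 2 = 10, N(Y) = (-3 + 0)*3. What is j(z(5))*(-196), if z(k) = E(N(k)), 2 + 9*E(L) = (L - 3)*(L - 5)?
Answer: -2352/5 ≈ -470.40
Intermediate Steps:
N(Y) = -9 (N(Y) = -3*3 = -9)
E(L) = -2/9 + (-5 + L)*(-3 + L)/9 (E(L) = -2/9 + ((L - 3)*(L - 5))/9 = -2/9 + ((-3 + L)*(-5 + L))/9 = -2/9 + ((-5 + L)*(-3 + L))/9 = -2/9 + (-5 + L)*(-3 + L)/9)
z(k) = 166/9 (z(k) = 13/9 - 8/9*(-9) + (1/9)*(-9)**2 = 13/9 + 8 + (1/9)*81 = 13/9 + 8 + 9 = 166/9)
j(H) = 12/5 (j(H) = 2/5 + (1/5)*10 = 2/5 + 2 = 12/5)
j(z(5))*(-196) = (12/5)*(-196) = -2352/5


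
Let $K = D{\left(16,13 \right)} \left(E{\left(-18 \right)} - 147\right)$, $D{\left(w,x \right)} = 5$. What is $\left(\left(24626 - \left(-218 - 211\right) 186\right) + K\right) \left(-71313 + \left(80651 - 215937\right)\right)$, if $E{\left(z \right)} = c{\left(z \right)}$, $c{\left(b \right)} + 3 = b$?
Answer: $-21399524420$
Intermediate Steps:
$c{\left(b \right)} = -3 + b$
$E{\left(z \right)} = -3 + z$
$K = -840$ ($K = 5 \left(\left(-3 - 18\right) - 147\right) = 5 \left(-21 - 147\right) = 5 \left(-168\right) = -840$)
$\left(\left(24626 - \left(-218 - 211\right) 186\right) + K\right) \left(-71313 + \left(80651 - 215937\right)\right) = \left(\left(24626 - \left(-218 - 211\right) 186\right) - 840\right) \left(-71313 + \left(80651 - 215937\right)\right) = \left(\left(24626 - \left(-429\right) 186\right) - 840\right) \left(-71313 + \left(80651 - 215937\right)\right) = \left(\left(24626 - -79794\right) - 840\right) \left(-71313 - 135286\right) = \left(\left(24626 + 79794\right) - 840\right) \left(-206599\right) = \left(104420 - 840\right) \left(-206599\right) = 103580 \left(-206599\right) = -21399524420$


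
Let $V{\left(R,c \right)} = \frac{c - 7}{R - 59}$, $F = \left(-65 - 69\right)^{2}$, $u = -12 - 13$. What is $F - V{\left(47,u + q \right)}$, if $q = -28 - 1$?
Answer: $\frac{215411}{12} \approx 17951.0$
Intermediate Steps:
$q = -29$ ($q = -28 - 1 = -29$)
$u = -25$
$F = 17956$ ($F = \left(-134\right)^{2} = 17956$)
$V{\left(R,c \right)} = \frac{-7 + c}{-59 + R}$
$F - V{\left(47,u + q \right)} = 17956 - \frac{-7 - 54}{-59 + 47} = 17956 - \frac{-7 - 54}{-12} = 17956 - \left(- \frac{1}{12}\right) \left(-61\right) = 17956 - \frac{61}{12} = \frac{215411}{12}$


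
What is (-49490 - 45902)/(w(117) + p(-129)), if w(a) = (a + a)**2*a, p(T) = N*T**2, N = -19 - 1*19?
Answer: -47696/2887047 ≈ -0.016521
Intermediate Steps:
N = -38 (N = -19 - 19 = -38)
p(T) = -38*T**2
w(a) = 4*a**3 (w(a) = (2*a)**2*a = (4*a**2)*a = 4*a**3)
(-49490 - 45902)/(w(117) + p(-129)) = (-49490 - 45902)/(4*117**3 - 38*(-129)**2) = -95392/(4*1601613 - 38*16641) = -95392/(6406452 - 632358) = -95392/5774094 = -95392*1/5774094 = -47696/2887047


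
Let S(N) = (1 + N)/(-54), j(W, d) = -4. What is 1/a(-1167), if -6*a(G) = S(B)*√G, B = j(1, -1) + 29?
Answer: -54*I*√1167/5057 ≈ -0.36478*I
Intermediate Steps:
B = 25 (B = -4 + 29 = 25)
S(N) = -1/54 - N/54 (S(N) = (1 + N)*(-1/54) = -1/54 - N/54)
a(G) = 13*√G/162 (a(G) = -(-1/54 - 1/54*25)*√G/6 = -(-1/54 - 25/54)*√G/6 = -(-13)*√G/162 = 13*√G/162)
1/a(-1167) = 1/(13*√(-1167)/162) = 1/(13*(I*√1167)/162) = 1/(13*I*√1167/162) = -54*I*√1167/5057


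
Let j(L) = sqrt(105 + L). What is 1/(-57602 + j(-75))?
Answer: -28801/1658995187 - sqrt(30)/3317990374 ≈ -1.7362e-5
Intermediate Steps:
1/(-57602 + j(-75)) = 1/(-57602 + sqrt(105 - 75)) = 1/(-57602 + sqrt(30))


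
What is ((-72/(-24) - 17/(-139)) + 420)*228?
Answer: 13409592/139 ≈ 96472.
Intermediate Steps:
((-72/(-24) - 17/(-139)) + 420)*228 = ((-72*(-1/24) - 17*(-1/139)) + 420)*228 = ((3 + 17/139) + 420)*228 = (434/139 + 420)*228 = (58814/139)*228 = 13409592/139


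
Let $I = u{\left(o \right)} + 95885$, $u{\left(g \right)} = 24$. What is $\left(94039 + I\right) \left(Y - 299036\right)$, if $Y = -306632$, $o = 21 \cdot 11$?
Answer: $-115045425264$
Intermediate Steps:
$o = 231$
$I = 95909$ ($I = 24 + 95885 = 95909$)
$\left(94039 + I\right) \left(Y - 299036\right) = \left(94039 + 95909\right) \left(-306632 - 299036\right) = 189948 \left(-605668\right) = -115045425264$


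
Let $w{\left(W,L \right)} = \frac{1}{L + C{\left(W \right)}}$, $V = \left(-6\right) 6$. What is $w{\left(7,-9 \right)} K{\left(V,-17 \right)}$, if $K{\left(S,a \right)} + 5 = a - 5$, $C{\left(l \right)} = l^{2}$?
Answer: $- \frac{27}{40} \approx -0.675$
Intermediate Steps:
$V = -36$
$K{\left(S,a \right)} = -10 + a$ ($K{\left(S,a \right)} = -5 + \left(a - 5\right) = -5 + \left(-5 + a\right) = -10 + a$)
$w{\left(W,L \right)} = \frac{1}{L + W^{2}}$
$w{\left(7,-9 \right)} K{\left(V,-17 \right)} = \frac{-10 - 17}{-9 + 7^{2}} = \frac{1}{-9 + 49} \left(-27\right) = \frac{1}{40} \left(-27\right) = - \frac{27}{40}$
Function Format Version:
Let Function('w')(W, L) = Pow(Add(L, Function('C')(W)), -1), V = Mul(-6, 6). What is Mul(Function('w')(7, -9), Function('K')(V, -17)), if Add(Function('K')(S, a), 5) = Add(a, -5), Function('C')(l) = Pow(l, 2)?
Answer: Rational(-27, 40) ≈ -0.67500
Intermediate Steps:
V = -36
Function('K')(S, a) = Add(-10, a) (Function('K')(S, a) = Add(-5, Add(a, -5)) = Add(-5, Add(-5, a)) = Add(-10, a))
Function('w')(W, L) = Pow(Add(L, Pow(W, 2)), -1)
Mul(Function('w')(7, -9), Function('K')(V, -17)) = Mul(Pow(Add(-9, Pow(7, 2)), -1), Add(-10, -17)) = Mul(Pow(Add(-9, 49), -1), -27) = Mul(Pow(40, -1), -27) = Mul(Rational(1, 40), -27) = Rational(-27, 40)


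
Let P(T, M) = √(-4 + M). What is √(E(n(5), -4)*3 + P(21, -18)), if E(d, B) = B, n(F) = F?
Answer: √(-12 + I*√22) ≈ 0.66487 + 3.5273*I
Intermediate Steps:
√(E(n(5), -4)*3 + P(21, -18)) = √(-4*3 + √(-4 - 18)) = √(-12 + √(-22)) = √(-12 + I*√22)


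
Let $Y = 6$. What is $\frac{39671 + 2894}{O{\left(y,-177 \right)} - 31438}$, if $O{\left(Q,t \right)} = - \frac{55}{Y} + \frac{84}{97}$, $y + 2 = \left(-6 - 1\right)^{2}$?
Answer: $- \frac{24772830}{18301747} \approx -1.3536$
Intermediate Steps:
$y = 47$ ($y = -2 + \left(-6 - 1\right)^{2} = -2 + \left(-7\right)^{2} = -2 + 49 = 47$)
$O{\left(Q,t \right)} = - \frac{4831}{582}$ ($O{\left(Q,t \right)} = - \frac{55}{6} + \frac{84}{97} = - \frac{4831}{582}$)
$\frac{39671 + 2894}{O{\left(y,-177 \right)} - 31438} = \frac{39671 + 2894}{- \frac{4831}{582} - 31438} = \frac{42565}{- \frac{18301747}{582}} = 42565 \left(- \frac{582}{18301747}\right) = - \frac{24772830}{18301747}$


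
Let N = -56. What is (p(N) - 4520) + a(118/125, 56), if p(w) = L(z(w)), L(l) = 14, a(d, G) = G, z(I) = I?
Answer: -4450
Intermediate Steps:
p(w) = 14
(p(N) - 4520) + a(118/125, 56) = (14 - 4520) + 56 = -4506 + 56 = -4450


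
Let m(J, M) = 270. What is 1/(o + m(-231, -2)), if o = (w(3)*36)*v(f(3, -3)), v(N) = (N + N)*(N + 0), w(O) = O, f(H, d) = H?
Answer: 1/2214 ≈ 0.00045167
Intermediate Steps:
v(N) = 2*N**2 (v(N) = (2*N)*N = 2*N**2)
o = 1944 (o = (3*36)*(2*3**2) = 108*(2*9) = 108*18 = 1944)
1/(o + m(-231, -2)) = 1/(1944 + 270) = 1/2214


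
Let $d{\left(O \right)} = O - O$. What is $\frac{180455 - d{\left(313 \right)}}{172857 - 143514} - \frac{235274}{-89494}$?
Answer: $\frac{11526642376}{1313011221} \approx 8.7788$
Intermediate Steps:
$d{\left(O \right)} = 0$
$\frac{180455 - d{\left(313 \right)}}{172857 - 143514} - \frac{235274}{-89494} = \frac{180455 - 0}{172857 - 143514} - \frac{235274}{-89494} = \frac{180455 + 0}{172857 - 143514} - - \frac{117637}{44747} = \frac{180455}{29343} + \frac{117637}{44747} = \frac{11526642376}{1313011221}$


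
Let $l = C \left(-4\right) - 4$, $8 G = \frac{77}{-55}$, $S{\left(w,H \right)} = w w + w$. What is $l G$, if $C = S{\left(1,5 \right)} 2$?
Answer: $\frac{7}{2} \approx 3.5$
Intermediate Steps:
$S{\left(w,H \right)} = w + w^{2}$ ($S{\left(w,H \right)} = w^{2} + w = w + w^{2}$)
$G = - \frac{7}{40}$ ($G = \frac{77 \frac{1}{-55}}{8} = \frac{77 \left(- \frac{1}{55}\right)}{8} = \frac{1}{8} \left(- \frac{7}{5}\right) = - \frac{7}{40} \approx -0.175$)
$C = 4$ ($C = 1 \left(1 + 1\right) 2 = 1 \cdot 2 \cdot 2 = 2 \cdot 2 = 4$)
$l = -20$ ($l = 4 \left(-4\right) - 4 = -16 - 4 = -20$)
$l G = \left(-20\right) \left(- \frac{7}{40}\right) = \frac{7}{2}$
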